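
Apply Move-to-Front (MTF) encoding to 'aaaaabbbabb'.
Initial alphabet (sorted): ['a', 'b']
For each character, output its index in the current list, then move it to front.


MTF encoding:
'a': index 0 in ['a', 'b'] -> ['a', 'b']
'a': index 0 in ['a', 'b'] -> ['a', 'b']
'a': index 0 in ['a', 'b'] -> ['a', 'b']
'a': index 0 in ['a', 'b'] -> ['a', 'b']
'a': index 0 in ['a', 'b'] -> ['a', 'b']
'b': index 1 in ['a', 'b'] -> ['b', 'a']
'b': index 0 in ['b', 'a'] -> ['b', 'a']
'b': index 0 in ['b', 'a'] -> ['b', 'a']
'a': index 1 in ['b', 'a'] -> ['a', 'b']
'b': index 1 in ['a', 'b'] -> ['b', 'a']
'b': index 0 in ['b', 'a'] -> ['b', 'a']


Output: [0, 0, 0, 0, 0, 1, 0, 0, 1, 1, 0]


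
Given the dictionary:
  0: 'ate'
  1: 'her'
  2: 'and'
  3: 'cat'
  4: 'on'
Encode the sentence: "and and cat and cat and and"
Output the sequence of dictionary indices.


Look up each word in the dictionary:
  'and' -> 2
  'and' -> 2
  'cat' -> 3
  'and' -> 2
  'cat' -> 3
  'and' -> 2
  'and' -> 2

Encoded: [2, 2, 3, 2, 3, 2, 2]


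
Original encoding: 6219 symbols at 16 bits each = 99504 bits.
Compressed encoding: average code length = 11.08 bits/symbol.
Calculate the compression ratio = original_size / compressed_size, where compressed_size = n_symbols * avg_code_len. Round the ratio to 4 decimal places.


original_size = n_symbols * orig_bits = 6219 * 16 = 99504 bits
compressed_size = n_symbols * avg_code_len = 6219 * 11.08 = 68906.52 bits
ratio = original_size / compressed_size = 99504 / 68906.52 = 1.444

Compression ratio = 1.444


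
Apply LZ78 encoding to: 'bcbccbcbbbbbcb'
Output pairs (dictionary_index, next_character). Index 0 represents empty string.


LZ78 encoding steps:
Dictionary: {0: ''}
Step 1: w='' (idx 0), next='b' -> output (0, 'b'), add 'b' as idx 1
Step 2: w='' (idx 0), next='c' -> output (0, 'c'), add 'c' as idx 2
Step 3: w='b' (idx 1), next='c' -> output (1, 'c'), add 'bc' as idx 3
Step 4: w='c' (idx 2), next='b' -> output (2, 'b'), add 'cb' as idx 4
Step 5: w='cb' (idx 4), next='b' -> output (4, 'b'), add 'cbb' as idx 5
Step 6: w='b' (idx 1), next='b' -> output (1, 'b'), add 'bb' as idx 6
Step 7: w='bc' (idx 3), next='b' -> output (3, 'b'), add 'bcb' as idx 7


Encoded: [(0, 'b'), (0, 'c'), (1, 'c'), (2, 'b'), (4, 'b'), (1, 'b'), (3, 'b')]


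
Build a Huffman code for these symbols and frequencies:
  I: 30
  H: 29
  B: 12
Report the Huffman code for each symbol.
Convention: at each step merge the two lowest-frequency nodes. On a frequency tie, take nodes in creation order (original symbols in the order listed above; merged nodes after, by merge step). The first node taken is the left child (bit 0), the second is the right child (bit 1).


Huffman tree construction:
Step 1: Merge B(12) + H(29) = 41
Step 2: Merge I(30) + (B+H)(41) = 71
Read each symbol's code off the tree from the root (left child = 0, right child = 1).

Codes:
  I: 0 (length 1)
  H: 11 (length 2)
  B: 10 (length 2)
Average code length: 112/71 = 1.5775 bits/symbol


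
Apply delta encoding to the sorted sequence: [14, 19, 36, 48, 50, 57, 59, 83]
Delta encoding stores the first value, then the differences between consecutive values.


First value: 14
Deltas:
  19 - 14 = 5
  36 - 19 = 17
  48 - 36 = 12
  50 - 48 = 2
  57 - 50 = 7
  59 - 57 = 2
  83 - 59 = 24


Delta encoded: [14, 5, 17, 12, 2, 7, 2, 24]


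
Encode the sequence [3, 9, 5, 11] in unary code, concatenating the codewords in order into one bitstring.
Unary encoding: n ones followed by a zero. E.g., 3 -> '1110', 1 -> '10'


Encode each number as n ones followed by a terminating 0:
  3 -> 1110 (4 bits)
  9 -> 1111111110 (10 bits)
  5 -> 111110 (6 bits)
  11 -> 111111111110 (12 bits)
Total length = 4 + 10 + 6 + 12 = 32 bits.

Unary([3, 9, 5, 11]) = 11101111111110111110111111111110 (32 bits)


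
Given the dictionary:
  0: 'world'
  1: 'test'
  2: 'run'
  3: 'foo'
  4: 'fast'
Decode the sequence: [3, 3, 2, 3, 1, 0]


Look up each index in the dictionary:
  3 -> 'foo'
  3 -> 'foo'
  2 -> 'run'
  3 -> 'foo'
  1 -> 'test'
  0 -> 'world'

Decoded: "foo foo run foo test world"


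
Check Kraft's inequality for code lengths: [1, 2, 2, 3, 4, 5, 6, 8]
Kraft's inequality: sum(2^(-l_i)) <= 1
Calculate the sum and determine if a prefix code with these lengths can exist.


Sum = 2^(-1) + 2^(-2) + 2^(-2) + 2^(-3) + 2^(-4) + 2^(-5) + 2^(-6) + 2^(-8)
    = 0.5 + 0.25 + 0.25 + 0.125 + 0.0625 + 0.03125 + 0.015625 + 0.00390625
    = 317/256 = 1.23828125
Since 1.23828125 > 1, Kraft's inequality is NOT satisfied.
A prefix code with these lengths CANNOT exist.

Kraft sum = 1.23828125. Not satisfied.


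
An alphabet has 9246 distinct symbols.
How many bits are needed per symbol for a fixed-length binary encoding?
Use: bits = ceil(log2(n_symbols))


log2(9246) = 13.1746
Bracket: 2^13 = 8192 < 9246 <= 2^14 = 16384
So ceil(log2(9246)) = 14

bits = ceil(log2(9246)) = ceil(13.1746) = 14 bits


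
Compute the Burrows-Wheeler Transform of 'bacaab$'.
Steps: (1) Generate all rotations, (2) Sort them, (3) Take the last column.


Rotations (sorted):
  0: $bacaab -> last char: b
  1: aab$bac -> last char: c
  2: ab$baca -> last char: a
  3: acaab$b -> last char: b
  4: b$bacaa -> last char: a
  5: bacaab$ -> last char: $
  6: caab$ba -> last char: a


BWT = bcaba$a


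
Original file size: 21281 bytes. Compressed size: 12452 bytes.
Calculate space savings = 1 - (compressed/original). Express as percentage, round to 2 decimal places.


ratio = compressed/original = 12452/21281 = 0.585123
savings = 1 - ratio = 1 - 0.585123 = 0.414877
as a percentage: 0.414877 * 100 = 41.49%

Space savings = 1 - 12452/21281 = 41.49%


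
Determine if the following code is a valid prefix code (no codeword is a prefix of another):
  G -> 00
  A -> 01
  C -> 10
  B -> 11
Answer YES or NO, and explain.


Checking each pair (does one codeword prefix another?):
  G='00' vs A='01': no prefix
  G='00' vs C='10': no prefix
  G='00' vs B='11': no prefix
  A='01' vs G='00': no prefix
  A='01' vs C='10': no prefix
  A='01' vs B='11': no prefix
  C='10' vs G='00': no prefix
  C='10' vs A='01': no prefix
  C='10' vs B='11': no prefix
  B='11' vs G='00': no prefix
  B='11' vs A='01': no prefix
  B='11' vs C='10': no prefix
No violation found over all pairs.

YES -- this is a valid prefix code. No codeword is a prefix of any other codeword.


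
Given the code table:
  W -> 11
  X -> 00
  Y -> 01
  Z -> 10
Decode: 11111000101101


Decoding:
11 -> W
11 -> W
10 -> Z
00 -> X
10 -> Z
11 -> W
01 -> Y


Result: WWZXZWY


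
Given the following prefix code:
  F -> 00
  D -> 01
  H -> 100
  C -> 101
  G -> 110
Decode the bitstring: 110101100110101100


Decoding step by step:
Bits 110 -> G
Bits 101 -> C
Bits 100 -> H
Bits 110 -> G
Bits 101 -> C
Bits 100 -> H


Decoded message: GCHGCH


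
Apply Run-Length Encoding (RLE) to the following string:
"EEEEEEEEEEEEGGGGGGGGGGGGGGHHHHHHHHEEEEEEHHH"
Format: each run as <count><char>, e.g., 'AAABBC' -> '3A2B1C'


Scanning runs left to right:
  i=0: run of 'E' x 12 -> '12E'
  i=12: run of 'G' x 14 -> '14G'
  i=26: run of 'H' x 8 -> '8H'
  i=34: run of 'E' x 6 -> '6E'
  i=40: run of 'H' x 3 -> '3H'

RLE = 12E14G8H6E3H


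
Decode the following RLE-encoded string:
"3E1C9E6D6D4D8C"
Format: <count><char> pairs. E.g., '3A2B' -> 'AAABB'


Expanding each <count><char> pair:
  3E -> 'EEE'
  1C -> 'C'
  9E -> 'EEEEEEEEE'
  6D -> 'DDDDDD'
  6D -> 'DDDDDD'
  4D -> 'DDDD'
  8C -> 'CCCCCCCC'

Decoded = EEECEEEEEEEEEDDDDDDDDDDDDDDDDCCCCCCCC


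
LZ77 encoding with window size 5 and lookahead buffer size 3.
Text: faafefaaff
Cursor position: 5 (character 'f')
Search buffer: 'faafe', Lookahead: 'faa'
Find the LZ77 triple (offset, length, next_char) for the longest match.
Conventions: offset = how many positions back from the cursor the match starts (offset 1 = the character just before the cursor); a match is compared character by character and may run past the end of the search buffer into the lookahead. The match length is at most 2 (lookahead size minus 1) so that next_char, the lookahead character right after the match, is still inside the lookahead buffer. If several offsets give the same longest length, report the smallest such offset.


Try each offset into the search buffer:
  offset=1 (pos 4, char 'e'): match length 0
  offset=2 (pos 3, char 'f'): match length 1
  offset=3 (pos 2, char 'a'): match length 0
  offset=4 (pos 1, char 'a'): match length 0
  offset=5 (pos 0, char 'f'): match length 2
Longest match has length 2 at offset 5.
next_char = character at position 5 + 2 = 7 -> 'a'

Best match: offset=5, length=2 (matching 'fa' starting at position 0)
LZ77 triple: (5, 2, 'a')


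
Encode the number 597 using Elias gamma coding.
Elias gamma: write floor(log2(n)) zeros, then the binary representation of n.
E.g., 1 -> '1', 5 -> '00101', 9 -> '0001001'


num_bits = floor(log2(597)) + 1 = 10
leading_zeros = num_bits - 1 = 9
binary(597) = 1001010101

Elias gamma(597) = '000000000' + '1001010101' = 0000000001001010101 (19 bits)


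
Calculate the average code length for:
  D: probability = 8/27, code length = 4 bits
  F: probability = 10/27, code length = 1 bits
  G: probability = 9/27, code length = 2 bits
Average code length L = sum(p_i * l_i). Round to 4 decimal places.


Weighted contributions p_i * l_i:
  D: (8/27) * 4 = 32/27
  F: (10/27) * 1 = 10/27
  G: (9/27) * 2 = 18/27
Sum = (32 + 10 + 18)/27 = 60/27

L = 60/27 = 2.2222 bits/symbol


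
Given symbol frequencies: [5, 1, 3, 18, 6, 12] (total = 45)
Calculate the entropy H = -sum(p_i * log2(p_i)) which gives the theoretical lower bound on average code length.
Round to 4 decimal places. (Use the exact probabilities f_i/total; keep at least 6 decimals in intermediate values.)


Per-symbol terms -p_i * log2(p_i) with p_i = f_i/45:
  p = 5/45 = 0.111111: log2(p) = -3.169925, -p*log2(p) = 0.352214
  p = 1/45 = 0.022222: log2(p) = -5.491853, -p*log2(p) = 0.122041
  p = 3/45 = 0.066667: log2(p) = -3.906891, -p*log2(p) = 0.260459
  p = 18/45 = 0.400000: log2(p) = -1.321928, -p*log2(p) = 0.528771
  p = 6/45 = 0.133333: log2(p) = -2.906891, -p*log2(p) = 0.387585
  p = 12/45 = 0.266667: log2(p) = -1.906891, -p*log2(p) = 0.508504
H = 0.352214 + 0.122041 + 0.260459 + 0.528771 + 0.387585 + 0.508504 = 2.159574

H = 2.1596 bits/symbol


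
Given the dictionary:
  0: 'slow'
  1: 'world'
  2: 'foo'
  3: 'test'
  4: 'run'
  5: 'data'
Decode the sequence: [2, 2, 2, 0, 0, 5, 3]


Look up each index in the dictionary:
  2 -> 'foo'
  2 -> 'foo'
  2 -> 'foo'
  0 -> 'slow'
  0 -> 'slow'
  5 -> 'data'
  3 -> 'test'

Decoded: "foo foo foo slow slow data test"


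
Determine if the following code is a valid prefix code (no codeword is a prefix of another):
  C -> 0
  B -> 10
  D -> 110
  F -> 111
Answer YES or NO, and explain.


Checking each pair (does one codeword prefix another?):
  C='0' vs B='10': no prefix
  C='0' vs D='110': no prefix
  C='0' vs F='111': no prefix
  B='10' vs C='0': no prefix
  B='10' vs D='110': no prefix
  B='10' vs F='111': no prefix
  D='110' vs C='0': no prefix
  D='110' vs B='10': no prefix
  D='110' vs F='111': no prefix
  F='111' vs C='0': no prefix
  F='111' vs B='10': no prefix
  F='111' vs D='110': no prefix
No violation found over all pairs.

YES -- this is a valid prefix code. No codeword is a prefix of any other codeword.


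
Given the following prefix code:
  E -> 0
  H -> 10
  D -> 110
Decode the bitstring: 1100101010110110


Decoding step by step:
Bits 110 -> D
Bits 0 -> E
Bits 10 -> H
Bits 10 -> H
Bits 10 -> H
Bits 110 -> D
Bits 110 -> D


Decoded message: DEHHHDD


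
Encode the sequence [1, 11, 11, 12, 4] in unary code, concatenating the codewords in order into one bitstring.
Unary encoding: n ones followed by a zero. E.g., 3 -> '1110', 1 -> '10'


Encode each number as n ones followed by a terminating 0:
  1 -> 10 (2 bits)
  11 -> 111111111110 (12 bits)
  11 -> 111111111110 (12 bits)
  12 -> 1111111111110 (13 bits)
  4 -> 11110 (5 bits)
Total length = 2 + 12 + 12 + 13 + 5 = 44 bits.

Unary([1, 11, 11, 12, 4]) = 10111111111110111111111110111111111111011110 (44 bits)


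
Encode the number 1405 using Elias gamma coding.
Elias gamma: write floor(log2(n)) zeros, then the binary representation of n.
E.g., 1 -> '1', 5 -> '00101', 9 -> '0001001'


num_bits = floor(log2(1405)) + 1 = 11
leading_zeros = num_bits - 1 = 10
binary(1405) = 10101111101

Elias gamma(1405) = '0000000000' + '10101111101' = 000000000010101111101 (21 bits)


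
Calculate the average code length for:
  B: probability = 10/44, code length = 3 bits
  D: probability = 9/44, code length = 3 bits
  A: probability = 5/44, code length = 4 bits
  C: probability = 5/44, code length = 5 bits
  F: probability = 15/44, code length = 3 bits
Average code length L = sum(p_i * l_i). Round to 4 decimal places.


Weighted contributions p_i * l_i:
  B: (10/44) * 3 = 30/44
  D: (9/44) * 3 = 27/44
  A: (5/44) * 4 = 20/44
  C: (5/44) * 5 = 25/44
  F: (15/44) * 3 = 45/44
Sum = (30 + 27 + 20 + 25 + 45)/44 = 147/44

L = 147/44 = 3.3409 bits/symbol


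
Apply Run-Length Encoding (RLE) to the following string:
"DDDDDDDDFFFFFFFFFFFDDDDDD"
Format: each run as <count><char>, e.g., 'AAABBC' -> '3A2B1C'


Scanning runs left to right:
  i=0: run of 'D' x 8 -> '8D'
  i=8: run of 'F' x 11 -> '11F'
  i=19: run of 'D' x 6 -> '6D'

RLE = 8D11F6D


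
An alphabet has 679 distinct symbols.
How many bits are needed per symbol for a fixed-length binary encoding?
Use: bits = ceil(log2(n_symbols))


log2(679) = 9.4073
Bracket: 2^9 = 512 < 679 <= 2^10 = 1024
So ceil(log2(679)) = 10

bits = ceil(log2(679)) = ceil(9.4073) = 10 bits


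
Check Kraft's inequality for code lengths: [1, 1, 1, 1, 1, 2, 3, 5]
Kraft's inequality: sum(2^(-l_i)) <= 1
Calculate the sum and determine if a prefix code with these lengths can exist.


Sum = 2^(-1) + 2^(-1) + 2^(-1) + 2^(-1) + 2^(-1) + 2^(-2) + 2^(-3) + 2^(-5)
    = 0.5 + 0.5 + 0.5 + 0.5 + 0.5 + 0.25 + 0.125 + 0.03125
    = 93/32 = 2.90625
Since 2.90625 > 1, Kraft's inequality is NOT satisfied.
A prefix code with these lengths CANNOT exist.

Kraft sum = 2.90625. Not satisfied.


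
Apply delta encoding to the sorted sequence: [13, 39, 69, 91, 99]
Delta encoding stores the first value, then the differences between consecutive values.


First value: 13
Deltas:
  39 - 13 = 26
  69 - 39 = 30
  91 - 69 = 22
  99 - 91 = 8


Delta encoded: [13, 26, 30, 22, 8]


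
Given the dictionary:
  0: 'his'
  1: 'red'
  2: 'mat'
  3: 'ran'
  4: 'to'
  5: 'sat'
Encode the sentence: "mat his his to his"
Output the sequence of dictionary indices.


Look up each word in the dictionary:
  'mat' -> 2
  'his' -> 0
  'his' -> 0
  'to' -> 4
  'his' -> 0

Encoded: [2, 0, 0, 4, 0]


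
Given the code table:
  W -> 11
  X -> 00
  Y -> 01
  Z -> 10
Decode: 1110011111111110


Decoding:
11 -> W
10 -> Z
01 -> Y
11 -> W
11 -> W
11 -> W
11 -> W
10 -> Z


Result: WZYWWWWZ


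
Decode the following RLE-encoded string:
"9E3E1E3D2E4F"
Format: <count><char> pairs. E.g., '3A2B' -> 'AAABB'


Expanding each <count><char> pair:
  9E -> 'EEEEEEEEE'
  3E -> 'EEE'
  1E -> 'E'
  3D -> 'DDD'
  2E -> 'EE'
  4F -> 'FFFF'

Decoded = EEEEEEEEEEEEEDDDEEFFFF


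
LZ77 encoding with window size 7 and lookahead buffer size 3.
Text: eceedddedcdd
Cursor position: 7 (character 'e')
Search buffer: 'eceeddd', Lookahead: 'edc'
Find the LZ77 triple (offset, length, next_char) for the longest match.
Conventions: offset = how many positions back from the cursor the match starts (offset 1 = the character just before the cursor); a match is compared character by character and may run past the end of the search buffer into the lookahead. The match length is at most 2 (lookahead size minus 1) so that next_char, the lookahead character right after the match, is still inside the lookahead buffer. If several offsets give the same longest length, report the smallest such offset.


Try each offset into the search buffer:
  offset=1 (pos 6, char 'd'): match length 0
  offset=2 (pos 5, char 'd'): match length 0
  offset=3 (pos 4, char 'd'): match length 0
  offset=4 (pos 3, char 'e'): match length 2
  offset=5 (pos 2, char 'e'): match length 1
  offset=6 (pos 1, char 'c'): match length 0
  offset=7 (pos 0, char 'e'): match length 1
Longest match has length 2 at offset 4.
next_char = character at position 7 + 2 = 9 -> 'c'

Best match: offset=4, length=2 (matching 'ed' starting at position 3)
LZ77 triple: (4, 2, 'c')


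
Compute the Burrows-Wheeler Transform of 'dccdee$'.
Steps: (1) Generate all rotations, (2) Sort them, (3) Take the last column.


Rotations (sorted):
  0: $dccdee -> last char: e
  1: ccdee$d -> last char: d
  2: cdee$dc -> last char: c
  3: dccdee$ -> last char: $
  4: dee$dcc -> last char: c
  5: e$dccde -> last char: e
  6: ee$dccd -> last char: d


BWT = edc$ced


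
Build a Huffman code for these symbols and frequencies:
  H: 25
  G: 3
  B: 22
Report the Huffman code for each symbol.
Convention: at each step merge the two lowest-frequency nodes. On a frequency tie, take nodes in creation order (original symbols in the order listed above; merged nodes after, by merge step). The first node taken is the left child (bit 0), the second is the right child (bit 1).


Huffman tree construction:
Step 1: Merge G(3) + B(22) = 25
Step 2: Merge H(25) + (G+B)(25) = 50
Read each symbol's code off the tree from the root (left child = 0, right child = 1).

Codes:
  H: 0 (length 1)
  G: 10 (length 2)
  B: 11 (length 2)
Average code length: 75/50 = 1.5000 bits/symbol


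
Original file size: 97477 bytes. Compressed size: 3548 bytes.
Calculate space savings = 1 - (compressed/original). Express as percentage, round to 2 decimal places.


ratio = compressed/original = 3548/97477 = 0.036398
savings = 1 - ratio = 1 - 0.036398 = 0.963602
as a percentage: 0.963602 * 100 = 96.36%

Space savings = 1 - 3548/97477 = 96.36%


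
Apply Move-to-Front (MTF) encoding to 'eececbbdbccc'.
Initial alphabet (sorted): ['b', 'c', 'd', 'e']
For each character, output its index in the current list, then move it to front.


MTF encoding:
'e': index 3 in ['b', 'c', 'd', 'e'] -> ['e', 'b', 'c', 'd']
'e': index 0 in ['e', 'b', 'c', 'd'] -> ['e', 'b', 'c', 'd']
'c': index 2 in ['e', 'b', 'c', 'd'] -> ['c', 'e', 'b', 'd']
'e': index 1 in ['c', 'e', 'b', 'd'] -> ['e', 'c', 'b', 'd']
'c': index 1 in ['e', 'c', 'b', 'd'] -> ['c', 'e', 'b', 'd']
'b': index 2 in ['c', 'e', 'b', 'd'] -> ['b', 'c', 'e', 'd']
'b': index 0 in ['b', 'c', 'e', 'd'] -> ['b', 'c', 'e', 'd']
'd': index 3 in ['b', 'c', 'e', 'd'] -> ['d', 'b', 'c', 'e']
'b': index 1 in ['d', 'b', 'c', 'e'] -> ['b', 'd', 'c', 'e']
'c': index 2 in ['b', 'd', 'c', 'e'] -> ['c', 'b', 'd', 'e']
'c': index 0 in ['c', 'b', 'd', 'e'] -> ['c', 'b', 'd', 'e']
'c': index 0 in ['c', 'b', 'd', 'e'] -> ['c', 'b', 'd', 'e']


Output: [3, 0, 2, 1, 1, 2, 0, 3, 1, 2, 0, 0]


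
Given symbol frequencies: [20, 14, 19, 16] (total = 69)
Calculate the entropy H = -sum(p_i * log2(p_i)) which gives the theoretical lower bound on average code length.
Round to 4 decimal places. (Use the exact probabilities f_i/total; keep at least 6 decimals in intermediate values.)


Per-symbol terms -p_i * log2(p_i) with p_i = f_i/69:
  p = 20/69 = 0.289855: log2(p) = -1.786596, -p*log2(p) = 0.517854
  p = 14/69 = 0.202899: log2(p) = -2.301170, -p*log2(p) = 0.466904
  p = 19/69 = 0.275362: log2(p) = -1.860597, -p*log2(p) = 0.512338
  p = 16/69 = 0.231884: log2(p) = -2.108524, -p*log2(p) = 0.488933
H = 0.517854 + 0.466904 + 0.512338 + 0.488933 = 1.986029

H = 1.986 bits/symbol


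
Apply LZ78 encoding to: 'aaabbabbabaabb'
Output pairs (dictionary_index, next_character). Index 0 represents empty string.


LZ78 encoding steps:
Dictionary: {0: ''}
Step 1: w='' (idx 0), next='a' -> output (0, 'a'), add 'a' as idx 1
Step 2: w='a' (idx 1), next='a' -> output (1, 'a'), add 'aa' as idx 2
Step 3: w='' (idx 0), next='b' -> output (0, 'b'), add 'b' as idx 3
Step 4: w='b' (idx 3), next='a' -> output (3, 'a'), add 'ba' as idx 4
Step 5: w='b' (idx 3), next='b' -> output (3, 'b'), add 'bb' as idx 5
Step 6: w='a' (idx 1), next='b' -> output (1, 'b'), add 'ab' as idx 6
Step 7: w='aa' (idx 2), next='b' -> output (2, 'b'), add 'aab' as idx 7
Step 8: w='b' (idx 3), end of input -> output (3, '')


Encoded: [(0, 'a'), (1, 'a'), (0, 'b'), (3, 'a'), (3, 'b'), (1, 'b'), (2, 'b'), (3, '')]


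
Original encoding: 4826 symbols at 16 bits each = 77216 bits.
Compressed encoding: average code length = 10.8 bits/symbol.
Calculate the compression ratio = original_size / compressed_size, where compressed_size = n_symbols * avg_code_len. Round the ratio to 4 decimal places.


original_size = n_symbols * orig_bits = 4826 * 16 = 77216 bits
compressed_size = n_symbols * avg_code_len = 4826 * 10.8 = 52120.8 bits
ratio = original_size / compressed_size = 77216 / 52120.8 = 1.4815

Compression ratio = 1.4815


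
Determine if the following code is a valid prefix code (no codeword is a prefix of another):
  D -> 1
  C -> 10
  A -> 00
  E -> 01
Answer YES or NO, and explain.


Checking each pair (does one codeword prefix another?):
  D='1' vs C='10': prefix -- VIOLATION

NO -- this is NOT a valid prefix code. D (1) is a prefix of C (10).


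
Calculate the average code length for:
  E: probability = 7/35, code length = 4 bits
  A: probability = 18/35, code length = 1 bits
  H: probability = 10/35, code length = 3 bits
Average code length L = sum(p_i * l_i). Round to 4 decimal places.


Weighted contributions p_i * l_i:
  E: (7/35) * 4 = 28/35
  A: (18/35) * 1 = 18/35
  H: (10/35) * 3 = 30/35
Sum = (28 + 18 + 30)/35 = 76/35

L = 76/35 = 2.1714 bits/symbol


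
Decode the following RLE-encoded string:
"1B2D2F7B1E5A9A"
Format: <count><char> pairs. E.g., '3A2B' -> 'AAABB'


Expanding each <count><char> pair:
  1B -> 'B'
  2D -> 'DD'
  2F -> 'FF'
  7B -> 'BBBBBBB'
  1E -> 'E'
  5A -> 'AAAAA'
  9A -> 'AAAAAAAAA'

Decoded = BDDFFBBBBBBBEAAAAAAAAAAAAAA


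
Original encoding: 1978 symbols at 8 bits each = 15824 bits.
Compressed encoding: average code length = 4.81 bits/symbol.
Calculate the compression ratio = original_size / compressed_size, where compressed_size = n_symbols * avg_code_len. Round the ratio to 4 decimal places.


original_size = n_symbols * orig_bits = 1978 * 8 = 15824 bits
compressed_size = n_symbols * avg_code_len = 1978 * 4.81 = 9514.18 bits
ratio = original_size / compressed_size = 15824 / 9514.18 = 1.6632

Compression ratio = 1.6632


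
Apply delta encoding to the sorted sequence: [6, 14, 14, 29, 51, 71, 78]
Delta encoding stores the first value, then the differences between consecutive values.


First value: 6
Deltas:
  14 - 6 = 8
  14 - 14 = 0
  29 - 14 = 15
  51 - 29 = 22
  71 - 51 = 20
  78 - 71 = 7


Delta encoded: [6, 8, 0, 15, 22, 20, 7]


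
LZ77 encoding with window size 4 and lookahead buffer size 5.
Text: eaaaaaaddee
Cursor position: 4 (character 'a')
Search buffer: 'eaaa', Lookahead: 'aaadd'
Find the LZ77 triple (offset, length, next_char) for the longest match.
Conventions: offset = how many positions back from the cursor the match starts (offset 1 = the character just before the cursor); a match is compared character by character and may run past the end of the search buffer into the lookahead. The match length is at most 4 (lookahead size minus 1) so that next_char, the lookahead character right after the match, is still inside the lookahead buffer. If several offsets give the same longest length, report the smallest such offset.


Try each offset into the search buffer:
  offset=1 (pos 3, char 'a'): match length 3
  offset=2 (pos 2, char 'a'): match length 3
  offset=3 (pos 1, char 'a'): match length 3
  offset=4 (pos 0, char 'e'): match length 0
Longest match has length 3, found at offsets 1, 2, 3; take the smallest, offset 1.
next_char = character at position 4 + 3 = 7 -> 'd'

Best match: offset=1, length=3 (matching 'aaa' starting at position 3)
LZ77 triple: (1, 3, 'd')


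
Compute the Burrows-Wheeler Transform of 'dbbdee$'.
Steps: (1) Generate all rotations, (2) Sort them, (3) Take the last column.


Rotations (sorted):
  0: $dbbdee -> last char: e
  1: bbdee$d -> last char: d
  2: bdee$db -> last char: b
  3: dbbdee$ -> last char: $
  4: dee$dbb -> last char: b
  5: e$dbbde -> last char: e
  6: ee$dbbd -> last char: d


BWT = edb$bed


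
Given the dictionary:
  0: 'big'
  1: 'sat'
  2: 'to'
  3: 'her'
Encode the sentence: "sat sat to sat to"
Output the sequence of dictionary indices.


Look up each word in the dictionary:
  'sat' -> 1
  'sat' -> 1
  'to' -> 2
  'sat' -> 1
  'to' -> 2

Encoded: [1, 1, 2, 1, 2]


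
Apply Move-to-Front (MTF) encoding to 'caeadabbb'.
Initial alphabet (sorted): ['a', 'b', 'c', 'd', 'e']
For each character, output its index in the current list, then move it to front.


MTF encoding:
'c': index 2 in ['a', 'b', 'c', 'd', 'e'] -> ['c', 'a', 'b', 'd', 'e']
'a': index 1 in ['c', 'a', 'b', 'd', 'e'] -> ['a', 'c', 'b', 'd', 'e']
'e': index 4 in ['a', 'c', 'b', 'd', 'e'] -> ['e', 'a', 'c', 'b', 'd']
'a': index 1 in ['e', 'a', 'c', 'b', 'd'] -> ['a', 'e', 'c', 'b', 'd']
'd': index 4 in ['a', 'e', 'c', 'b', 'd'] -> ['d', 'a', 'e', 'c', 'b']
'a': index 1 in ['d', 'a', 'e', 'c', 'b'] -> ['a', 'd', 'e', 'c', 'b']
'b': index 4 in ['a', 'd', 'e', 'c', 'b'] -> ['b', 'a', 'd', 'e', 'c']
'b': index 0 in ['b', 'a', 'd', 'e', 'c'] -> ['b', 'a', 'd', 'e', 'c']
'b': index 0 in ['b', 'a', 'd', 'e', 'c'] -> ['b', 'a', 'd', 'e', 'c']


Output: [2, 1, 4, 1, 4, 1, 4, 0, 0]


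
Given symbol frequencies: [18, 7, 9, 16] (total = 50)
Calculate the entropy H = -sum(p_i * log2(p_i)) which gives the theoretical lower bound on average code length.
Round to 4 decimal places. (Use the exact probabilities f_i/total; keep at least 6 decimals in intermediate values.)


Per-symbol terms -p_i * log2(p_i) with p_i = f_i/50:
  p = 18/50 = 0.360000: log2(p) = -1.473931, -p*log2(p) = 0.530615
  p = 7/50 = 0.140000: log2(p) = -2.836501, -p*log2(p) = 0.397110
  p = 9/50 = 0.180000: log2(p) = -2.473931, -p*log2(p) = 0.445308
  p = 16/50 = 0.320000: log2(p) = -1.643856, -p*log2(p) = 0.526034
H = 0.530615 + 0.397110 + 0.445308 + 0.526034 = 1.899067

H = 1.8991 bits/symbol


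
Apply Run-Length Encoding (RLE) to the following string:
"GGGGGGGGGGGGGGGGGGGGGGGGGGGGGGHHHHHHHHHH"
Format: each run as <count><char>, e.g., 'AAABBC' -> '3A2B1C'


Scanning runs left to right:
  i=0: run of 'G' x 30 -> '30G'
  i=30: run of 'H' x 10 -> '10H'

RLE = 30G10H


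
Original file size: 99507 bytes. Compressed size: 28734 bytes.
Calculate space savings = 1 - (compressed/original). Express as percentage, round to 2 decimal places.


ratio = compressed/original = 28734/99507 = 0.288764
savings = 1 - ratio = 1 - 0.288764 = 0.711236
as a percentage: 0.711236 * 100 = 71.12%

Space savings = 1 - 28734/99507 = 71.12%


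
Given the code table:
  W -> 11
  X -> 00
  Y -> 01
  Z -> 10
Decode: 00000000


Decoding:
00 -> X
00 -> X
00 -> X
00 -> X


Result: XXXX


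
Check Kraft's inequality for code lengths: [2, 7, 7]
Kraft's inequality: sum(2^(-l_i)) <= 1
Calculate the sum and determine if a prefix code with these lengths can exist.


Sum = 2^(-2) + 2^(-7) + 2^(-7)
    = 0.25 + 0.0078125 + 0.0078125
    = 34/128 = 0.265625
Since 0.265625 <= 1, Kraft's inequality IS satisfied.
A prefix code with these lengths CAN exist.

Kraft sum = 0.265625. Satisfied.


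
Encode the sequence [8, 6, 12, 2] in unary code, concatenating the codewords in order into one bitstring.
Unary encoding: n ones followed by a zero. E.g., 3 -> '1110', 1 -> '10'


Encode each number as n ones followed by a terminating 0:
  8 -> 111111110 (9 bits)
  6 -> 1111110 (7 bits)
  12 -> 1111111111110 (13 bits)
  2 -> 110 (3 bits)
Total length = 9 + 7 + 13 + 3 = 32 bits.

Unary([8, 6, 12, 2]) = 11111111011111101111111111110110 (32 bits)


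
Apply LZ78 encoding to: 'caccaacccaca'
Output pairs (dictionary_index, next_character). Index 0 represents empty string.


LZ78 encoding steps:
Dictionary: {0: ''}
Step 1: w='' (idx 0), next='c' -> output (0, 'c'), add 'c' as idx 1
Step 2: w='' (idx 0), next='a' -> output (0, 'a'), add 'a' as idx 2
Step 3: w='c' (idx 1), next='c' -> output (1, 'c'), add 'cc' as idx 3
Step 4: w='a' (idx 2), next='a' -> output (2, 'a'), add 'aa' as idx 4
Step 5: w='cc' (idx 3), next='c' -> output (3, 'c'), add 'ccc' as idx 5
Step 6: w='a' (idx 2), next='c' -> output (2, 'c'), add 'ac' as idx 6
Step 7: w='a' (idx 2), end of input -> output (2, '')


Encoded: [(0, 'c'), (0, 'a'), (1, 'c'), (2, 'a'), (3, 'c'), (2, 'c'), (2, '')]


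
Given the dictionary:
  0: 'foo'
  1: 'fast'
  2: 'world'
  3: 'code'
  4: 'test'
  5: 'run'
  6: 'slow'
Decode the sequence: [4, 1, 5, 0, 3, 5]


Look up each index in the dictionary:
  4 -> 'test'
  1 -> 'fast'
  5 -> 'run'
  0 -> 'foo'
  3 -> 'code'
  5 -> 'run'

Decoded: "test fast run foo code run"


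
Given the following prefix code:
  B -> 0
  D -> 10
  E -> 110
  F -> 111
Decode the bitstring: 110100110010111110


Decoding step by step:
Bits 110 -> E
Bits 10 -> D
Bits 0 -> B
Bits 110 -> E
Bits 0 -> B
Bits 10 -> D
Bits 111 -> F
Bits 110 -> E


Decoded message: EDBEBDFE


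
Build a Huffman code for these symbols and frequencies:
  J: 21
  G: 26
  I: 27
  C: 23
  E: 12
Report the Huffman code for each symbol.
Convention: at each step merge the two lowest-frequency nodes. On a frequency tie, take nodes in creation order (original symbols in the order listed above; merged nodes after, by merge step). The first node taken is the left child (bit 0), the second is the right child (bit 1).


Huffman tree construction:
Step 1: Merge E(12) + J(21) = 33
Step 2: Merge C(23) + G(26) = 49
Step 3: Merge I(27) + (E+J)(33) = 60
Step 4: Merge (C+G)(49) + (I+(E+J))(60) = 109
Read each symbol's code off the tree from the root (left child = 0, right child = 1).

Codes:
  J: 111 (length 3)
  G: 01 (length 2)
  I: 10 (length 2)
  C: 00 (length 2)
  E: 110 (length 3)
Average code length: 251/109 = 2.3028 bits/symbol


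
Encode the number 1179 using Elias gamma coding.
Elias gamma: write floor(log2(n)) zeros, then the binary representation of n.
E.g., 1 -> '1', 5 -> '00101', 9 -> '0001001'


num_bits = floor(log2(1179)) + 1 = 11
leading_zeros = num_bits - 1 = 10
binary(1179) = 10010011011

Elias gamma(1179) = '0000000000' + '10010011011' = 000000000010010011011 (21 bits)


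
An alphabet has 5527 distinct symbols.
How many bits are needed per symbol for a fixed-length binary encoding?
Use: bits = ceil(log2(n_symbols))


log2(5527) = 12.4323
Bracket: 2^12 = 4096 < 5527 <= 2^13 = 8192
So ceil(log2(5527)) = 13

bits = ceil(log2(5527)) = ceil(12.4323) = 13 bits


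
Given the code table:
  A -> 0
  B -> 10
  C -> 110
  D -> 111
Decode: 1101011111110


Decoding:
110 -> C
10 -> B
111 -> D
111 -> D
10 -> B


Result: CBDDB


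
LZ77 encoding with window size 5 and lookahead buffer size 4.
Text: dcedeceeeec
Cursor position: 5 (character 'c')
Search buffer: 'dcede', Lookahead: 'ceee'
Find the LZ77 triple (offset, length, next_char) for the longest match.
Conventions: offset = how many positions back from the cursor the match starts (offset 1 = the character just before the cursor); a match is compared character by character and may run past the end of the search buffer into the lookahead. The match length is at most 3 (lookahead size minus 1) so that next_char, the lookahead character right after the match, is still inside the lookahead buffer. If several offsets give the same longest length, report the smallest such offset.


Try each offset into the search buffer:
  offset=1 (pos 4, char 'e'): match length 0
  offset=2 (pos 3, char 'd'): match length 0
  offset=3 (pos 2, char 'e'): match length 0
  offset=4 (pos 1, char 'c'): match length 2
  offset=5 (pos 0, char 'd'): match length 0
Longest match has length 2 at offset 4.
next_char = character at position 5 + 2 = 7 -> 'e'

Best match: offset=4, length=2 (matching 'ce' starting at position 1)
LZ77 triple: (4, 2, 'e')


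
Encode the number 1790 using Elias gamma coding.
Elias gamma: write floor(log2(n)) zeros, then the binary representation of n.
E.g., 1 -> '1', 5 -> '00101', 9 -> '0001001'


num_bits = floor(log2(1790)) + 1 = 11
leading_zeros = num_bits - 1 = 10
binary(1790) = 11011111110

Elias gamma(1790) = '0000000000' + '11011111110' = 000000000011011111110 (21 bits)


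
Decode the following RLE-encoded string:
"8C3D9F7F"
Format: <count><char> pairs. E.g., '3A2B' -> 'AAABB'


Expanding each <count><char> pair:
  8C -> 'CCCCCCCC'
  3D -> 'DDD'
  9F -> 'FFFFFFFFF'
  7F -> 'FFFFFFF'

Decoded = CCCCCCCCDDDFFFFFFFFFFFFFFFF


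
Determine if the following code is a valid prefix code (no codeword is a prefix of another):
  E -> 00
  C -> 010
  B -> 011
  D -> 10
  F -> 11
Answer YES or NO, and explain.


Checking each pair (does one codeword prefix another?):
  E='00' vs C='010': no prefix
  E='00' vs B='011': no prefix
  E='00' vs D='10': no prefix
  E='00' vs F='11': no prefix
  C='010' vs E='00': no prefix
  C='010' vs B='011': no prefix
  C='010' vs D='10': no prefix
  C='010' vs F='11': no prefix
  B='011' vs E='00': no prefix
  B='011' vs C='010': no prefix
  B='011' vs D='10': no prefix
  B='011' vs F='11': no prefix
  D='10' vs E='00': no prefix
  D='10' vs C='010': no prefix
  D='10' vs B='011': no prefix
  D='10' vs F='11': no prefix
  F='11' vs E='00': no prefix
  F='11' vs C='010': no prefix
  F='11' vs B='011': no prefix
  F='11' vs D='10': no prefix
No violation found over all pairs.

YES -- this is a valid prefix code. No codeword is a prefix of any other codeword.


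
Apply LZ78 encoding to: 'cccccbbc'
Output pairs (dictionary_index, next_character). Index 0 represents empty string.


LZ78 encoding steps:
Dictionary: {0: ''}
Step 1: w='' (idx 0), next='c' -> output (0, 'c'), add 'c' as idx 1
Step 2: w='c' (idx 1), next='c' -> output (1, 'c'), add 'cc' as idx 2
Step 3: w='cc' (idx 2), next='b' -> output (2, 'b'), add 'ccb' as idx 3
Step 4: w='' (idx 0), next='b' -> output (0, 'b'), add 'b' as idx 4
Step 5: w='c' (idx 1), end of input -> output (1, '')


Encoded: [(0, 'c'), (1, 'c'), (2, 'b'), (0, 'b'), (1, '')]


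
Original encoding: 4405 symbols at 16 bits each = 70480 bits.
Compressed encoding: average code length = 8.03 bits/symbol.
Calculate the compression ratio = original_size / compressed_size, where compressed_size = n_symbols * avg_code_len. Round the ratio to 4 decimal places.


original_size = n_symbols * orig_bits = 4405 * 16 = 70480 bits
compressed_size = n_symbols * avg_code_len = 4405 * 8.03 = 35372.15 bits
ratio = original_size / compressed_size = 70480 / 35372.15 = 1.9925

Compression ratio = 1.9925


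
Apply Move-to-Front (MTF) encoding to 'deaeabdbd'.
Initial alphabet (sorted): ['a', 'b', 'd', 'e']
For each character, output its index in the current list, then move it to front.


MTF encoding:
'd': index 2 in ['a', 'b', 'd', 'e'] -> ['d', 'a', 'b', 'e']
'e': index 3 in ['d', 'a', 'b', 'e'] -> ['e', 'd', 'a', 'b']
'a': index 2 in ['e', 'd', 'a', 'b'] -> ['a', 'e', 'd', 'b']
'e': index 1 in ['a', 'e', 'd', 'b'] -> ['e', 'a', 'd', 'b']
'a': index 1 in ['e', 'a', 'd', 'b'] -> ['a', 'e', 'd', 'b']
'b': index 3 in ['a', 'e', 'd', 'b'] -> ['b', 'a', 'e', 'd']
'd': index 3 in ['b', 'a', 'e', 'd'] -> ['d', 'b', 'a', 'e']
'b': index 1 in ['d', 'b', 'a', 'e'] -> ['b', 'd', 'a', 'e']
'd': index 1 in ['b', 'd', 'a', 'e'] -> ['d', 'b', 'a', 'e']


Output: [2, 3, 2, 1, 1, 3, 3, 1, 1]


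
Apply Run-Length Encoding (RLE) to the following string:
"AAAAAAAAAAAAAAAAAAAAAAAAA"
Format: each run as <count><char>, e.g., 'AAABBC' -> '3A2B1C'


Scanning runs left to right:
  i=0: run of 'A' x 25 -> '25A'

RLE = 25A


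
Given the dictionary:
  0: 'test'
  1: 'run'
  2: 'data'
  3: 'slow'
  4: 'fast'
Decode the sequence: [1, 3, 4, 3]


Look up each index in the dictionary:
  1 -> 'run'
  3 -> 'slow'
  4 -> 'fast'
  3 -> 'slow'

Decoded: "run slow fast slow"


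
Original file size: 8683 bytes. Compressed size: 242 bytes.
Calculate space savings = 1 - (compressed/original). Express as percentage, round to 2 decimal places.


ratio = compressed/original = 242/8683 = 0.027871
savings = 1 - ratio = 1 - 0.027871 = 0.972129
as a percentage: 0.972129 * 100 = 97.21%

Space savings = 1 - 242/8683 = 97.21%


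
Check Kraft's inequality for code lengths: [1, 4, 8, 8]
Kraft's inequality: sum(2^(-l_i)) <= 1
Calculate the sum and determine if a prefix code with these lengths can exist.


Sum = 2^(-1) + 2^(-4) + 2^(-8) + 2^(-8)
    = 0.5 + 0.0625 + 0.00390625 + 0.00390625
    = 146/256 = 0.5703125
Since 0.5703125 <= 1, Kraft's inequality IS satisfied.
A prefix code with these lengths CAN exist.

Kraft sum = 0.5703125. Satisfied.


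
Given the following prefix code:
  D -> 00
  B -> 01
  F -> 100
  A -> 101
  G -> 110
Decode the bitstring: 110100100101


Decoding step by step:
Bits 110 -> G
Bits 100 -> F
Bits 100 -> F
Bits 101 -> A


Decoded message: GFFA


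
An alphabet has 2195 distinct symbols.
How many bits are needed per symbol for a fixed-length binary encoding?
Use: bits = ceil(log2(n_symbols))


log2(2195) = 11.1
Bracket: 2^11 = 2048 < 2195 <= 2^12 = 4096
So ceil(log2(2195)) = 12

bits = ceil(log2(2195)) = ceil(11.1) = 12 bits


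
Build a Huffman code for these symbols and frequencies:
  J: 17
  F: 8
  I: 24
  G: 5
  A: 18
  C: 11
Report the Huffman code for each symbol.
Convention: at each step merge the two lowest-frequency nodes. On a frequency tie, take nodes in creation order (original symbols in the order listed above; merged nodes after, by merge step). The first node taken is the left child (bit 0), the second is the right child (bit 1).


Huffman tree construction:
Step 1: Merge G(5) + F(8) = 13
Step 2: Merge C(11) + (G+F)(13) = 24
Step 3: Merge J(17) + A(18) = 35
Step 4: Merge I(24) + (C+(G+F))(24) = 48
Step 5: Merge (J+A)(35) + (I+(C+(G+F)))(48) = 83
Read each symbol's code off the tree from the root (left child = 0, right child = 1).

Codes:
  J: 00 (length 2)
  F: 1111 (length 4)
  I: 10 (length 2)
  G: 1110 (length 4)
  A: 01 (length 2)
  C: 110 (length 3)
Average code length: 203/83 = 2.4458 bits/symbol


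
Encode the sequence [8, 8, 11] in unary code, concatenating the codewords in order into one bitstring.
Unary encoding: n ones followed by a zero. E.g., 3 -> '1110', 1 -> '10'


Encode each number as n ones followed by a terminating 0:
  8 -> 111111110 (9 bits)
  8 -> 111111110 (9 bits)
  11 -> 111111111110 (12 bits)
Total length = 9 + 9 + 12 = 30 bits.

Unary([8, 8, 11]) = 111111110111111110111111111110 (30 bits)


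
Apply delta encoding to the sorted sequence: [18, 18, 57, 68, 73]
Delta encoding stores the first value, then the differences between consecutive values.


First value: 18
Deltas:
  18 - 18 = 0
  57 - 18 = 39
  68 - 57 = 11
  73 - 68 = 5


Delta encoded: [18, 0, 39, 11, 5]


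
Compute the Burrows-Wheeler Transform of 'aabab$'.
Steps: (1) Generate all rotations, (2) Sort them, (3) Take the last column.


Rotations (sorted):
  0: $aabab -> last char: b
  1: aabab$ -> last char: $
  2: ab$aab -> last char: b
  3: abab$a -> last char: a
  4: b$aaba -> last char: a
  5: bab$aa -> last char: a


BWT = b$baaa


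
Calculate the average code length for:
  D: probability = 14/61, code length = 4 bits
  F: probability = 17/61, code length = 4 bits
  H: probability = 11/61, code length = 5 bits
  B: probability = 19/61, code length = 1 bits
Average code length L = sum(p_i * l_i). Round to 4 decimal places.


Weighted contributions p_i * l_i:
  D: (14/61) * 4 = 56/61
  F: (17/61) * 4 = 68/61
  H: (11/61) * 5 = 55/61
  B: (19/61) * 1 = 19/61
Sum = (56 + 68 + 55 + 19)/61 = 198/61

L = 198/61 = 3.2459 bits/symbol


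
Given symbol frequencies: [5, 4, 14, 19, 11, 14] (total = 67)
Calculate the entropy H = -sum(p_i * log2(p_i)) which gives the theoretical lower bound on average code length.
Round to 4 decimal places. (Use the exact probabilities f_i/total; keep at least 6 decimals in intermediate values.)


Per-symbol terms -p_i * log2(p_i) with p_i = f_i/67:
  p = 5/67 = 0.074627: log2(p) = -3.744161, -p*log2(p) = 0.279415
  p = 4/67 = 0.059701: log2(p) = -4.066089, -p*log2(p) = 0.242752
  p = 14/67 = 0.208955: log2(p) = -2.258734, -p*log2(p) = 0.471974
  p = 19/67 = 0.283582: log2(p) = -1.818162, -p*log2(p) = 0.515598
  p = 11/67 = 0.164179: log2(p) = -2.606658, -p*log2(p) = 0.427959
  p = 14/67 = 0.208955: log2(p) = -2.258734, -p*log2(p) = 0.471974
H = 0.279415 + 0.242752 + 0.471974 + 0.515598 + 0.427959 + 0.471974 = 2.409672

H = 2.4097 bits/symbol
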